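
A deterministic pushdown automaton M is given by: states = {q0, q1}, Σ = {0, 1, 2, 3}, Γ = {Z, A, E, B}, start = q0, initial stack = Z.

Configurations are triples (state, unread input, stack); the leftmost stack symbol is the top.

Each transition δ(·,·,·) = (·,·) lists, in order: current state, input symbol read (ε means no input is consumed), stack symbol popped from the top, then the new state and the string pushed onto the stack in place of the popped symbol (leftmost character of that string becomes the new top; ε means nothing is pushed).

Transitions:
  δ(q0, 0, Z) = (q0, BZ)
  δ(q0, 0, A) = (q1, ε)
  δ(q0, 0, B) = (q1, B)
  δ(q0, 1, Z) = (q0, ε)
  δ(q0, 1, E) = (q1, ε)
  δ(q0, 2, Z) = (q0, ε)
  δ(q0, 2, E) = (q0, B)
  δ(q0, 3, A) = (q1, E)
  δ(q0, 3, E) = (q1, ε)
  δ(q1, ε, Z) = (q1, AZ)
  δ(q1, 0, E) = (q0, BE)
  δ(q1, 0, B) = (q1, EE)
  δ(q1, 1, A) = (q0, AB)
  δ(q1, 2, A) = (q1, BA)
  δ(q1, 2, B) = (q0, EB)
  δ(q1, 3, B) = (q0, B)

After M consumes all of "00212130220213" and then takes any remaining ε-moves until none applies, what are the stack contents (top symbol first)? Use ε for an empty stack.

BBZ

(q0, 00212130220213, Z)
  read 0, top Z: go to q0, push BZ → (q0, 0212130220213, BZ)
  read 0, top B: go to q1, push B → (q1, 212130220213, BZ)
  read 2, top B: go to q0, push EB → (q0, 12130220213, EBZ)
  read 1, top E: go to q1, push ε → (q1, 2130220213, BZ)
  read 2, top B: go to q0, push EB → (q0, 130220213, EBZ)
  read 1, top E: go to q1, push ε → (q1, 30220213, BZ)
  read 3, top B: go to q0, push B → (q0, 0220213, BZ)
  read 0, top B: go to q1, push B → (q1, 220213, BZ)
  read 2, top B: go to q0, push EB → (q0, 20213, EBZ)
  read 2, top E: go to q0, push B → (q0, 0213, BBZ)
  read 0, top B: go to q1, push B → (q1, 213, BBZ)
  read 2, top B: go to q0, push EB → (q0, 13, EBBZ)
  read 1, top E: go to q1, push ε → (q1, 3, BBZ)
  read 3, top B: go to q0, push B → (q0, ε, BBZ)
All input consumed in state q0 with stack BBZ.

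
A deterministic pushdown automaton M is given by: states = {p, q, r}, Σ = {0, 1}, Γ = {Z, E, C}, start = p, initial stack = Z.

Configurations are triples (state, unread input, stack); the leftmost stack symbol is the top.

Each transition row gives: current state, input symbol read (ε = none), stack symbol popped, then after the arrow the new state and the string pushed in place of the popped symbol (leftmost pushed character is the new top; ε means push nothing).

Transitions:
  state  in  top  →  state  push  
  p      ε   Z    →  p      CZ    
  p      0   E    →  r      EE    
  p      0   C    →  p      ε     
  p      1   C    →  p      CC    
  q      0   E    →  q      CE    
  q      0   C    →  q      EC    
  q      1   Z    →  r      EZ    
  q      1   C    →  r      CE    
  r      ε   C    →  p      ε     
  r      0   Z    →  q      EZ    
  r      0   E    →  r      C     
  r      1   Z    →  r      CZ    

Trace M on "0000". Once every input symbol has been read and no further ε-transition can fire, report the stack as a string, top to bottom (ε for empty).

CZ

(p, 0000, Z) ⊢ (p, 0000, CZ) ⊢ (p, 000, Z) ⊢ (p, 000, CZ) ⊢ (p, 00, Z) ⊢ (p, 00, CZ) ⊢ (p, 0, Z) ⊢ (p, 0, CZ) ⊢ (p, ε, Z) ⊢ (p, ε, CZ)
All input consumed in state p with stack CZ.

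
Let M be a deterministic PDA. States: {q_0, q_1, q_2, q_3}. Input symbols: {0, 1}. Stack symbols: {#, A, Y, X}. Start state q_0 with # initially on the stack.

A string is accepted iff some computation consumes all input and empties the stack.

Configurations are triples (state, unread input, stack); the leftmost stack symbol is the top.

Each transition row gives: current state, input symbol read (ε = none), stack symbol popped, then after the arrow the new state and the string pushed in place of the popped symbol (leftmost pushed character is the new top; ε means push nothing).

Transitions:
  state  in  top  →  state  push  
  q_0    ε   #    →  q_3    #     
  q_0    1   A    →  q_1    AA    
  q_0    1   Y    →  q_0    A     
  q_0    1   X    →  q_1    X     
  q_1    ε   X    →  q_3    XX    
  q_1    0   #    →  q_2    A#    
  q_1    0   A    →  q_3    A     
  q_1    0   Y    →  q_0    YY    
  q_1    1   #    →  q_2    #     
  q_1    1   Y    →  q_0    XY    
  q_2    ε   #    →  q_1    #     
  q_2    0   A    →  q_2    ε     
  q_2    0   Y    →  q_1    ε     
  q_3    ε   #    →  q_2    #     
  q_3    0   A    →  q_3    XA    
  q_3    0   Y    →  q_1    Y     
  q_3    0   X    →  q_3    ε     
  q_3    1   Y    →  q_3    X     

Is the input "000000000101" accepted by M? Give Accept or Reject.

Reject

(q_0, 000000000101, #)
  ε-move, top #: go to q_3, push # → (q_3, 000000000101, #)
  ε-move, top #: go to q_2, push # → (q_2, 000000000101, #)
  ε-move, top #: go to q_1, push # → (q_1, 000000000101, #)
  read 0, top #: go to q_2, push A# → (q_2, 00000000101, A#)
  read 0, top A: go to q_2, push ε → (q_2, 0000000101, #)
  ε-move, top #: go to q_1, push # → (q_1, 0000000101, #)
  read 0, top #: go to q_2, push A# → (q_2, 000000101, A#)
  read 0, top A: go to q_2, push ε → (q_2, 00000101, #)
  ε-move, top #: go to q_1, push # → (q_1, 00000101, #)
  read 0, top #: go to q_2, push A# → (q_2, 0000101, A#)
  read 0, top A: go to q_2, push ε → (q_2, 000101, #)
  ε-move, top #: go to q_1, push # → (q_1, 000101, #)
  read 0, top #: go to q_2, push A# → (q_2, 00101, A#)
  read 0, top A: go to q_2, push ε → (q_2, 0101, #)
  ε-move, top #: go to q_1, push # → (q_1, 0101, #)
  read 0, top #: go to q_2, push A# → (q_2, 101, A#)
No transition applies at (q_2, 101, A#); input not fully consumed.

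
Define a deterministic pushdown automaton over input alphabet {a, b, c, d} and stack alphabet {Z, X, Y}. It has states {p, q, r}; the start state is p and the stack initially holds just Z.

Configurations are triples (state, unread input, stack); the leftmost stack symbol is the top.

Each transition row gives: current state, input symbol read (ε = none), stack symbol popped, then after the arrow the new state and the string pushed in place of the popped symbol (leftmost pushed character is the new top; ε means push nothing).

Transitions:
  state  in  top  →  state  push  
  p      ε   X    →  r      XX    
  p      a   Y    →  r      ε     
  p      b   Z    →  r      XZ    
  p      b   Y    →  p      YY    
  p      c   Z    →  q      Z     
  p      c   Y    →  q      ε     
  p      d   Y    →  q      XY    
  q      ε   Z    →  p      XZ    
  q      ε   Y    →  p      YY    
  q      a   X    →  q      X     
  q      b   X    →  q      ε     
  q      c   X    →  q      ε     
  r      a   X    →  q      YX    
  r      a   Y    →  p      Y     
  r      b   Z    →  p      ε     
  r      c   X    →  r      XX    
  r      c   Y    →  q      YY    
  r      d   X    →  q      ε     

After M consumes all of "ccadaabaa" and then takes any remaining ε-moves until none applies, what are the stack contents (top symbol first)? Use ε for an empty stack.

YYXXXZ

(p, ccadaabaa, Z)
  read c, top Z: go to q, push Z → (q, cadaabaa, Z)
  ε-move, top Z: go to p, push XZ → (p, cadaabaa, XZ)
  ε-move, top X: go to r, push XX → (r, cadaabaa, XXZ)
  read c, top X: go to r, push XX → (r, adaabaa, XXXZ)
  read a, top X: go to q, push YX → (q, daabaa, YXXXZ)
  ε-move, top Y: go to p, push YY → (p, daabaa, YYXXXZ)
  read d, top Y: go to q, push XY → (q, aabaa, XYYXXXZ)
  read a, top X: go to q, push X → (q, abaa, XYYXXXZ)
  read a, top X: go to q, push X → (q, baa, XYYXXXZ)
  read b, top X: go to q, push ε → (q, aa, YYXXXZ)
  ε-move, top Y: go to p, push YY → (p, aa, YYYXXXZ)
  read a, top Y: go to r, push ε → (r, a, YYXXXZ)
  read a, top Y: go to p, push Y → (p, ε, YYXXXZ)
All input consumed in state p with stack YYXXXZ.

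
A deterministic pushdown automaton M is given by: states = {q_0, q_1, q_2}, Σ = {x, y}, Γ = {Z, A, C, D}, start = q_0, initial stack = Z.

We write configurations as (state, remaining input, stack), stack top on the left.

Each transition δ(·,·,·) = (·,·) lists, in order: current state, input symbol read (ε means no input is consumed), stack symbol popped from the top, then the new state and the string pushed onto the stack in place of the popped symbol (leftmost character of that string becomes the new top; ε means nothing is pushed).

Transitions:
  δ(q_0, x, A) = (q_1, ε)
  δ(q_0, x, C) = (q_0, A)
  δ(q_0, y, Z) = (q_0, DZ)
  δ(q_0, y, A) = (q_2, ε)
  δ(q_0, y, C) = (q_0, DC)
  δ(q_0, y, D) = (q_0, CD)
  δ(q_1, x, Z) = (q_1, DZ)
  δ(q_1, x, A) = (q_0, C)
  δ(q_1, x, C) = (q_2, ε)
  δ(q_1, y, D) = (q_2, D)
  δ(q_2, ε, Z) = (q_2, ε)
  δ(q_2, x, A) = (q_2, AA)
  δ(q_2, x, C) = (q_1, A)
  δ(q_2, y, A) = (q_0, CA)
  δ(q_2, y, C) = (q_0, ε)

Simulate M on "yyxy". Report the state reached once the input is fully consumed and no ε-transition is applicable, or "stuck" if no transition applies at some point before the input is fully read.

q_2

(q_0, yyxy, Z)
  read y, top Z: go to q_0, push DZ → (q_0, yxy, DZ)
  read y, top D: go to q_0, push CD → (q_0, xy, CDZ)
  read x, top C: go to q_0, push A → (q_0, y, ADZ)
  read y, top A: go to q_2, push ε → (q_2, ε, DZ)
All input consumed; M is in state q_2.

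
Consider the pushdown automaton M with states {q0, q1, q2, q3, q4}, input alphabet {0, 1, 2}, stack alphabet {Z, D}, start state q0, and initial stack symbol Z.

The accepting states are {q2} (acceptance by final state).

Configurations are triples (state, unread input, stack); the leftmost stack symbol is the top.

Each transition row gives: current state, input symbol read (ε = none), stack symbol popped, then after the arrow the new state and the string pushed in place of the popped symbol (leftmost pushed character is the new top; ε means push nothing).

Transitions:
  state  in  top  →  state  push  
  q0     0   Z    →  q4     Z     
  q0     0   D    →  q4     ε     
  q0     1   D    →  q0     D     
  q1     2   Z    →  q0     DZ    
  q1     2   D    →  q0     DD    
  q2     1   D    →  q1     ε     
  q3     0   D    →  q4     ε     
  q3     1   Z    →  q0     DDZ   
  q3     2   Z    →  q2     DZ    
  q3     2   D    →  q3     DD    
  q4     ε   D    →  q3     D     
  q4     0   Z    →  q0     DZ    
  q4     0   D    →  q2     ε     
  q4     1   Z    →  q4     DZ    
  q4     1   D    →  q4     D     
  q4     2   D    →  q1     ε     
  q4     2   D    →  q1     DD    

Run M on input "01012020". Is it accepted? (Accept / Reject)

Reject

No computation consumes all input and reaches a final state.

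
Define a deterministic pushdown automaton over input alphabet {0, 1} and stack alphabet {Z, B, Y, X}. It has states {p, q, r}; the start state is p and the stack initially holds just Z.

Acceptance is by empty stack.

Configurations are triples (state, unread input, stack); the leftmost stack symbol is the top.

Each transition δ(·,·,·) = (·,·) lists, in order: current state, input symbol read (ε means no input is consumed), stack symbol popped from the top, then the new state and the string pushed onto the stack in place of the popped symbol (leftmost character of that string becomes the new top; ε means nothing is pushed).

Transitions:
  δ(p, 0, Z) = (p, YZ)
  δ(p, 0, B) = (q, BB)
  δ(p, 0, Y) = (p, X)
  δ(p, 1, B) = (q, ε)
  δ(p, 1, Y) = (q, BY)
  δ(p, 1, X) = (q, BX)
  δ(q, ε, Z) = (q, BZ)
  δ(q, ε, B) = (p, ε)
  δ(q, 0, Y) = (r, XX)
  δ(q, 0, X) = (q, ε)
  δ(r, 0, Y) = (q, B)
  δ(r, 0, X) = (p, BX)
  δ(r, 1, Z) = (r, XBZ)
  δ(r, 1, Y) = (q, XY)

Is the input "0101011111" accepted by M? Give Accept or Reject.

Reject

(p, 0101011111, Z) ⊢ (p, 101011111, YZ) ⊢ (q, 01011111, BYZ) ⊢ (p, 01011111, YZ) ⊢ (p, 1011111, XZ) ⊢ (q, 011111, BXZ) ⊢ (p, 011111, XZ)
No transition applies at (p, 011111, XZ); input not fully consumed.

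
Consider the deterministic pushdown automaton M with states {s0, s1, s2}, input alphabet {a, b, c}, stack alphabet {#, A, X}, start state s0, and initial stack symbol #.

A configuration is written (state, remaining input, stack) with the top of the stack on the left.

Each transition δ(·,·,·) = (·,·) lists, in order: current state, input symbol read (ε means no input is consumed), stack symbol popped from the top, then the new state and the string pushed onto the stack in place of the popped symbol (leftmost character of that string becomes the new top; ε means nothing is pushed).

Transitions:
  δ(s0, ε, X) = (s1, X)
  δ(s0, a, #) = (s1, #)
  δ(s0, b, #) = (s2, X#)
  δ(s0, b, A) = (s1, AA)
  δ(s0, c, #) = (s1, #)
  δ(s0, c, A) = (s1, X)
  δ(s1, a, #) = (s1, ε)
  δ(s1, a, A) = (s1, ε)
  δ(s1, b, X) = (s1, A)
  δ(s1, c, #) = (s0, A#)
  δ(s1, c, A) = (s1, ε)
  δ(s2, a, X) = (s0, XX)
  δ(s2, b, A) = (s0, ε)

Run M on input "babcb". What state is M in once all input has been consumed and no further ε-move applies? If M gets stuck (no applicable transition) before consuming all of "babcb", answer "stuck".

s1

(s0, babcb, #) ⊢ (s2, abcb, X#) ⊢ (s0, bcb, XX#) ⊢ (s1, bcb, XX#) ⊢ (s1, cb, AX#) ⊢ (s1, b, X#) ⊢ (s1, ε, A#)
All input consumed; M is in state s1.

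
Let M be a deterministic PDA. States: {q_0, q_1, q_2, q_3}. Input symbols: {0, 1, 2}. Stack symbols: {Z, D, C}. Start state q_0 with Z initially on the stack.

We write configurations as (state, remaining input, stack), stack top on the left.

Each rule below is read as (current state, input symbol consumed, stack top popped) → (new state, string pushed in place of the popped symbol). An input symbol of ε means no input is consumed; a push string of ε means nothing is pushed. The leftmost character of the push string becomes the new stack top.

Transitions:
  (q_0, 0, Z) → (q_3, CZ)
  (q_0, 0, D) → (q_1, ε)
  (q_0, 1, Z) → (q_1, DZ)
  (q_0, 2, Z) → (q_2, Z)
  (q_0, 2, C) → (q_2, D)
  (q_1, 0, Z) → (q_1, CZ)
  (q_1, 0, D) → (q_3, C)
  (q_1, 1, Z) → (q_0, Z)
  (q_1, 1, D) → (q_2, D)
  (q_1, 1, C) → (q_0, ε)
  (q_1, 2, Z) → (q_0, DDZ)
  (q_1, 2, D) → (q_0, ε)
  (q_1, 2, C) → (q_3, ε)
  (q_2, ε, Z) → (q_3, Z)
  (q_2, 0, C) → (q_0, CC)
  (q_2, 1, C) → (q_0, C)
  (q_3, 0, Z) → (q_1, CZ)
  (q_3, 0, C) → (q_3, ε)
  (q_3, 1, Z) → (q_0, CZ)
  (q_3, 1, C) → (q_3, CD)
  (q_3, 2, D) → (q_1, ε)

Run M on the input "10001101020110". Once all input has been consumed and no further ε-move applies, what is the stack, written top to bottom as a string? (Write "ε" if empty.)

(q_0, 10001101020110, Z)
  read 1, top Z: go to q_1, push DZ → (q_1, 0001101020110, DZ)
  read 0, top D: go to q_3, push C → (q_3, 001101020110, CZ)
  read 0, top C: go to q_3, push ε → (q_3, 01101020110, Z)
  read 0, top Z: go to q_1, push CZ → (q_1, 1101020110, CZ)
  read 1, top C: go to q_0, push ε → (q_0, 101020110, Z)
  read 1, top Z: go to q_1, push DZ → (q_1, 01020110, DZ)
  read 0, top D: go to q_3, push C → (q_3, 1020110, CZ)
  read 1, top C: go to q_3, push CD → (q_3, 020110, CDZ)
  read 0, top C: go to q_3, push ε → (q_3, 20110, DZ)
  read 2, top D: go to q_1, push ε → (q_1, 0110, Z)
  read 0, top Z: go to q_1, push CZ → (q_1, 110, CZ)
  read 1, top C: go to q_0, push ε → (q_0, 10, Z)
  read 1, top Z: go to q_1, push DZ → (q_1, 0, DZ)
  read 0, top D: go to q_3, push C → (q_3, ε, CZ)
All input consumed in state q_3 with stack CZ.

CZ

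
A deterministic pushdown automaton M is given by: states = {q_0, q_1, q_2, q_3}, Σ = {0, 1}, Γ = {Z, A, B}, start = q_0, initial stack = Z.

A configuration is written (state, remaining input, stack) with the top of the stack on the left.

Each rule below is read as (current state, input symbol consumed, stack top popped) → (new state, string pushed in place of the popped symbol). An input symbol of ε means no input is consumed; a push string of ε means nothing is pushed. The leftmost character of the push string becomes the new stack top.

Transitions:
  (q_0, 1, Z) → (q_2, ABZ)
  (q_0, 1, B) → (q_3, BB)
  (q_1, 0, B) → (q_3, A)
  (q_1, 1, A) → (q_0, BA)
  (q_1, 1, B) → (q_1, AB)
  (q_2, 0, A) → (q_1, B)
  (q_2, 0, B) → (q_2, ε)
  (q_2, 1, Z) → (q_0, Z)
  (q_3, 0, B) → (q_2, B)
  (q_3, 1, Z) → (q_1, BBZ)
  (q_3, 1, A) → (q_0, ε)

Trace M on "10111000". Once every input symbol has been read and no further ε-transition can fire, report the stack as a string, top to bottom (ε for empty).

ABBZ

(q_0, 10111000, Z)
  read 1, top Z: go to q_2, push ABZ → (q_2, 0111000, ABZ)
  read 0, top A: go to q_1, push B → (q_1, 111000, BBZ)
  read 1, top B: go to q_1, push AB → (q_1, 11000, ABBZ)
  read 1, top A: go to q_0, push BA → (q_0, 1000, BABBZ)
  read 1, top B: go to q_3, push BB → (q_3, 000, BBABBZ)
  read 0, top B: go to q_2, push B → (q_2, 00, BBABBZ)
  read 0, top B: go to q_2, push ε → (q_2, 0, BABBZ)
  read 0, top B: go to q_2, push ε → (q_2, ε, ABBZ)
All input consumed in state q_2 with stack ABBZ.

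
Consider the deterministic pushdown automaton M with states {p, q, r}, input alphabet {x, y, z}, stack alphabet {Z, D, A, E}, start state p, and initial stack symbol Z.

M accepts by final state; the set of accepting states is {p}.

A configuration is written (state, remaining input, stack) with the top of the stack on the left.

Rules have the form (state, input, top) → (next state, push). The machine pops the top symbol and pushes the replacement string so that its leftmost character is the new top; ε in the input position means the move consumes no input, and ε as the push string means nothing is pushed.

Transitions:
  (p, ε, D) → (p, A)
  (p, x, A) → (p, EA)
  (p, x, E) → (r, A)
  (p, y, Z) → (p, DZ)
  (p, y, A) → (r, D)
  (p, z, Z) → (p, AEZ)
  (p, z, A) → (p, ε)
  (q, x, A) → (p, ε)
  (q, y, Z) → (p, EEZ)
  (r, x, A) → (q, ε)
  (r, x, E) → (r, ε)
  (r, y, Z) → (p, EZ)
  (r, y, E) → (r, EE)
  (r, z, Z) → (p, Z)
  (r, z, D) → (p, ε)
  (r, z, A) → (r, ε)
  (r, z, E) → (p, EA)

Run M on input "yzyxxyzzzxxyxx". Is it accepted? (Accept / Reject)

Reject

(p, yzyxxyzzzxxyxx, Z)
  read y, top Z: go to p, push DZ → (p, zyxxyzzzxxyxx, DZ)
  ε-move, top D: go to p, push A → (p, zyxxyzzzxxyxx, AZ)
  read z, top A: go to p, push ε → (p, yxxyzzzxxyxx, Z)
  read y, top Z: go to p, push DZ → (p, xxyzzzxxyxx, DZ)
  ε-move, top D: go to p, push A → (p, xxyzzzxxyxx, AZ)
  read x, top A: go to p, push EA → (p, xyzzzxxyxx, EAZ)
  read x, top E: go to r, push A → (r, yzzzxxyxx, AAZ)
No transition applies at (r, yzzzxxyxx, AAZ); input not fully consumed.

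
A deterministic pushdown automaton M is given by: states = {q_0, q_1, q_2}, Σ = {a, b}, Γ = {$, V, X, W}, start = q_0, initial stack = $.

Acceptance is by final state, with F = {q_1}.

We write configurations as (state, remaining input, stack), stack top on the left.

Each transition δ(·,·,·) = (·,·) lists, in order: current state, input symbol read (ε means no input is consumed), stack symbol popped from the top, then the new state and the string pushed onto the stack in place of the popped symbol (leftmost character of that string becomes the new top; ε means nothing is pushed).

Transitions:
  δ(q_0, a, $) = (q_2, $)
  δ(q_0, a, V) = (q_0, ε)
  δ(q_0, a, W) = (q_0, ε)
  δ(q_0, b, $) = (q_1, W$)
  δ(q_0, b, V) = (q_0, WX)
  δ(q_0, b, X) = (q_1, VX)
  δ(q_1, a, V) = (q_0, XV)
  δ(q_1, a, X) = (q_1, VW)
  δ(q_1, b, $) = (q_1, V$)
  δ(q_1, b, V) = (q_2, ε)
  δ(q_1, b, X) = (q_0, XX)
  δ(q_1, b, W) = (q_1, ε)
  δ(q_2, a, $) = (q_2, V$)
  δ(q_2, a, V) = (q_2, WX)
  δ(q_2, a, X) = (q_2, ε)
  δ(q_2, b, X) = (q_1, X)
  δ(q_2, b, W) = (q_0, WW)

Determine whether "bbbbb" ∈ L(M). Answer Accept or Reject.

(q_0, bbbbb, $) ⊢ (q_1, bbbb, W$) ⊢ (q_1, bbb, $) ⊢ (q_1, bb, V$) ⊢ (q_2, b, $)
No transition applies at (q_2, b, $); input not fully consumed.

Reject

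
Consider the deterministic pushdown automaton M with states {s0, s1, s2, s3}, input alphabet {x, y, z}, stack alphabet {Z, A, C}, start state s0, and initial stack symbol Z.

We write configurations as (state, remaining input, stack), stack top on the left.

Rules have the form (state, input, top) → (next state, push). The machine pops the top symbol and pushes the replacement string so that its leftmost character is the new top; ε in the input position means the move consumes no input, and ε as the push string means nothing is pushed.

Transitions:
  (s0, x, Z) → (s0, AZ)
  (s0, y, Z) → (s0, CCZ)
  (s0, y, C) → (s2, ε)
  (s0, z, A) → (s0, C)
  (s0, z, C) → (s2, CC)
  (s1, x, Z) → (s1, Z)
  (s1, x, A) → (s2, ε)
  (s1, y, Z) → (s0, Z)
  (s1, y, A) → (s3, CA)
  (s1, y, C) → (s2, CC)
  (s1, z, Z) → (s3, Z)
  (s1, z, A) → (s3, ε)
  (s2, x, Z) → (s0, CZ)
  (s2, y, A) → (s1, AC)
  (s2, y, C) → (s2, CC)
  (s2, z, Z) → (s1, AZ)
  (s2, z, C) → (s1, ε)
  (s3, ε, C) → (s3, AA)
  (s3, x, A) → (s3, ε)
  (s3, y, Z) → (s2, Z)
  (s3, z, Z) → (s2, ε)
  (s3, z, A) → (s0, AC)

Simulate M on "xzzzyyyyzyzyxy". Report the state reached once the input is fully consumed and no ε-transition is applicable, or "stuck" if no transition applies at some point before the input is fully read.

stuck

(s0, xzzzyyyyzyzyxy, Z) ⊢ (s0, zzzyyyyzyzyxy, AZ) ⊢ (s0, zzyyyyzyzyxy, CZ) ⊢ (s2, zyyyyzyzyxy, CCZ) ⊢ (s1, yyyyzyzyxy, CZ) ⊢ (s2, yyyzyzyxy, CCZ) ⊢ (s2, yyzyzyxy, CCCZ) ⊢ (s2, yzyzyxy, CCCCZ) ⊢ (s2, zyzyxy, CCCCCZ) ⊢ (s1, yzyxy, CCCCZ) ⊢ (s2, zyxy, CCCCCZ) ⊢ (s1, yxy, CCCCZ) ⊢ (s2, xy, CCCCCZ)
No transition for (s2, x, top C); M blocks with input xy remaining.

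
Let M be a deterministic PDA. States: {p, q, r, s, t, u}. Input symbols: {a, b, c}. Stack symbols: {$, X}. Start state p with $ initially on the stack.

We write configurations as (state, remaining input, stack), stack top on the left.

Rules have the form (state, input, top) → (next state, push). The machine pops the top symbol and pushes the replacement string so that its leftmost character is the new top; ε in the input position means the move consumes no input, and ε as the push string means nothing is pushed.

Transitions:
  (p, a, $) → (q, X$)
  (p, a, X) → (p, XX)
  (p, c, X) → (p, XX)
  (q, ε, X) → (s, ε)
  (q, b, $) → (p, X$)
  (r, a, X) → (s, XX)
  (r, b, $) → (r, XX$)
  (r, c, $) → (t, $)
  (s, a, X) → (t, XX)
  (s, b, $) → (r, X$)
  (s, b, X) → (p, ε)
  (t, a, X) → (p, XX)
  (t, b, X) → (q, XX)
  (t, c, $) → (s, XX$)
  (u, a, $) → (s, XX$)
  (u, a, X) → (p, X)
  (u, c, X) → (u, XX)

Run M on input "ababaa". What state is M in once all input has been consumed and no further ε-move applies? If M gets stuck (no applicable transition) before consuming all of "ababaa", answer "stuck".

(p, ababaa, $)
  read a, top $: go to q, push X$ → (q, babaa, X$)
  ε-move, top X: go to s, push ε → (s, babaa, $)
  read b, top $: go to r, push X$ → (r, abaa, X$)
  read a, top X: go to s, push XX → (s, baa, XX$)
  read b, top X: go to p, push ε → (p, aa, X$)
  read a, top X: go to p, push XX → (p, a, XX$)
  read a, top X: go to p, push XX → (p, ε, XXX$)
All input consumed; M is in state p.

p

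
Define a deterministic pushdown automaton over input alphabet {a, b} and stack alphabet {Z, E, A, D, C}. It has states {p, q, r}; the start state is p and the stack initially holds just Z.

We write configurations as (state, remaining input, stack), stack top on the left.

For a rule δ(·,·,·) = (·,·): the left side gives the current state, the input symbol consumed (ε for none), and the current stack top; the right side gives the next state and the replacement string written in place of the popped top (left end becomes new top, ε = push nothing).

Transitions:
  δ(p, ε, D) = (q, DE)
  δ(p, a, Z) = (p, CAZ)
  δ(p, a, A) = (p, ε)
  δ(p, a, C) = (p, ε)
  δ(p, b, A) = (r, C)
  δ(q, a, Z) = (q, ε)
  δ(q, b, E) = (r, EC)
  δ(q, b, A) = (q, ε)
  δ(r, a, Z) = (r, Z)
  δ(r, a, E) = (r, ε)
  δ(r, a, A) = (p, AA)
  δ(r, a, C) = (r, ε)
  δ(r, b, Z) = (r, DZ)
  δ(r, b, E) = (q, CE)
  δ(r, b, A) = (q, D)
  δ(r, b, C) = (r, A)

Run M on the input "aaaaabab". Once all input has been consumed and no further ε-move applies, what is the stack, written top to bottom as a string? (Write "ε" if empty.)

(p, aaaaabab, Z)
  read a, top Z: go to p, push CAZ → (p, aaaabab, CAZ)
  read a, top C: go to p, push ε → (p, aaabab, AZ)
  read a, top A: go to p, push ε → (p, aabab, Z)
  read a, top Z: go to p, push CAZ → (p, abab, CAZ)
  read a, top C: go to p, push ε → (p, bab, AZ)
  read b, top A: go to r, push C → (r, ab, CZ)
  read a, top C: go to r, push ε → (r, b, Z)
  read b, top Z: go to r, push DZ → (r, ε, DZ)
All input consumed in state r with stack DZ.

DZ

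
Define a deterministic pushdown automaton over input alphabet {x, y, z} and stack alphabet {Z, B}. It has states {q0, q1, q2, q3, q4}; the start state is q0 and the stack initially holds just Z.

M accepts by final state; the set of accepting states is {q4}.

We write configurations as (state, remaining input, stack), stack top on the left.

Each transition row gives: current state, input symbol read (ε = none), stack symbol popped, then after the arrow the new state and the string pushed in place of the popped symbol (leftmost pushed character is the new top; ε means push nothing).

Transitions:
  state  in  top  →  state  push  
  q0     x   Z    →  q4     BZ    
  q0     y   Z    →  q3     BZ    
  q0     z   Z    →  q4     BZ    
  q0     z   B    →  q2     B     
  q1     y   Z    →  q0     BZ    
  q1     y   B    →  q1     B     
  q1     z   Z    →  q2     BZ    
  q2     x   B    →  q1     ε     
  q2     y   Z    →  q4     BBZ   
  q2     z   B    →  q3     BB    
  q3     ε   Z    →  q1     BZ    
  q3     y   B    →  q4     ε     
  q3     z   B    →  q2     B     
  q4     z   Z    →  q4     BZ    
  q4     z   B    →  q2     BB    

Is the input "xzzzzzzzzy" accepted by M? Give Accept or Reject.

(q0, xzzzzzzzzy, Z) ⊢ (q4, zzzzzzzzy, BZ) ⊢ (q2, zzzzzzzy, BBZ) ⊢ (q3, zzzzzzy, BBBZ) ⊢ (q2, zzzzzy, BBBZ) ⊢ (q3, zzzzy, BBBBZ) ⊢ (q2, zzzy, BBBBZ) ⊢ (q3, zzy, BBBBBZ) ⊢ (q2, zy, BBBBBZ) ⊢ (q3, y, BBBBBBZ) ⊢ (q4, ε, BBBBBZ)
All input consumed; state q4 ∈ F.

Accept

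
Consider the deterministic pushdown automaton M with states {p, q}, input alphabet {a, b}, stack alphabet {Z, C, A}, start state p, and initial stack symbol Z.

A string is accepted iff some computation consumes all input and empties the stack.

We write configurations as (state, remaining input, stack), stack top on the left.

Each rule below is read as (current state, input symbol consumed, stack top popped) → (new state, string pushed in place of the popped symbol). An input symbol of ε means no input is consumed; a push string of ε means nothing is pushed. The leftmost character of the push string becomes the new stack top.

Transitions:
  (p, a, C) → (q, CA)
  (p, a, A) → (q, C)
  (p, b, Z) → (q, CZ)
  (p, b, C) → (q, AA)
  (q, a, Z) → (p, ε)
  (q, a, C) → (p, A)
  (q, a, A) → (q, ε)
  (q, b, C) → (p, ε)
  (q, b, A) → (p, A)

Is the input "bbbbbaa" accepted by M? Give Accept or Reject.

Reject

(p, bbbbbaa, Z) ⊢ (q, bbbbaa, CZ) ⊢ (p, bbbaa, Z) ⊢ (q, bbaa, CZ) ⊢ (p, baa, Z) ⊢ (q, aa, CZ) ⊢ (p, a, AZ) ⊢ (q, ε, CZ)
All input consumed; stack is CZ, not empty, and no further ε-move applies.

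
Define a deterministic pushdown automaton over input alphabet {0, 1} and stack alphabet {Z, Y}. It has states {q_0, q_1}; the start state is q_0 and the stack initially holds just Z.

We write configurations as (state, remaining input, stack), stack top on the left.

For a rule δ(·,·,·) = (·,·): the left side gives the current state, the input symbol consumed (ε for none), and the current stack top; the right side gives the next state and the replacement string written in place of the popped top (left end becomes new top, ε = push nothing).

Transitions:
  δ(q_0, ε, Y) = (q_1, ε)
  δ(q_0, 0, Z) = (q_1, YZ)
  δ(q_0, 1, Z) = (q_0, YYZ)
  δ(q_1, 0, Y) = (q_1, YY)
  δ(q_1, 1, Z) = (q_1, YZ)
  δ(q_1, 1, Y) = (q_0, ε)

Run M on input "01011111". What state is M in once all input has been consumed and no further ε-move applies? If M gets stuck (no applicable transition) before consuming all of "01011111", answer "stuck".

(q_0, 01011111, Z)
  read 0, top Z: go to q_1, push YZ → (q_1, 1011111, YZ)
  read 1, top Y: go to q_0, push ε → (q_0, 011111, Z)
  read 0, top Z: go to q_1, push YZ → (q_1, 11111, YZ)
  read 1, top Y: go to q_0, push ε → (q_0, 1111, Z)
  read 1, top Z: go to q_0, push YYZ → (q_0, 111, YYZ)
  ε-move, top Y: go to q_1, push ε → (q_1, 111, YZ)
  read 1, top Y: go to q_0, push ε → (q_0, 11, Z)
  read 1, top Z: go to q_0, push YYZ → (q_0, 1, YYZ)
  ε-move, top Y: go to q_1, push ε → (q_1, 1, YZ)
  read 1, top Y: go to q_0, push ε → (q_0, ε, Z)
All input consumed; M is in state q_0.

q_0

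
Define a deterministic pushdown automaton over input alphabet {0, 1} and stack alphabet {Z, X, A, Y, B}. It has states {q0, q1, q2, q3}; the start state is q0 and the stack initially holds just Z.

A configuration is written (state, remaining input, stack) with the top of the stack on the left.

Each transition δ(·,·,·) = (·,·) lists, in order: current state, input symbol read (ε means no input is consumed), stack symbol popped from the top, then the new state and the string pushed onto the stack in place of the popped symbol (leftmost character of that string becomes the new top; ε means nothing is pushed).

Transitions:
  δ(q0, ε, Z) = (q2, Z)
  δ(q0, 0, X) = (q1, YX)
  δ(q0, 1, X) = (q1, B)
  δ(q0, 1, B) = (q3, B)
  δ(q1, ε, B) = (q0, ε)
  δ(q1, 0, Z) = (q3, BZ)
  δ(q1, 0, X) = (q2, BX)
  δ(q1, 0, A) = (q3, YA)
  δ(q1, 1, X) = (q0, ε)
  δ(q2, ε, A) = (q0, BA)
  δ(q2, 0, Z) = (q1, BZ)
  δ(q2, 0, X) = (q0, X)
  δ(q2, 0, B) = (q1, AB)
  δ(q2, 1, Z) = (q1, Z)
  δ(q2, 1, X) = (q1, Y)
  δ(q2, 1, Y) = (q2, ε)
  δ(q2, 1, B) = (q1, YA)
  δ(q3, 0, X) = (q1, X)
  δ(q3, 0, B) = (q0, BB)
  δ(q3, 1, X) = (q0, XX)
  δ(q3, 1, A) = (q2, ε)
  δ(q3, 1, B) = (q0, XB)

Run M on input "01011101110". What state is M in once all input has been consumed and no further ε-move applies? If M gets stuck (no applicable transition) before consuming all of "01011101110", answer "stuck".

stuck

(q0, 01011101110, Z)
  ε-move, top Z: go to q2, push Z → (q2, 01011101110, Z)
  read 0, top Z: go to q1, push BZ → (q1, 1011101110, BZ)
  ε-move, top B: go to q0, push ε → (q0, 1011101110, Z)
  ε-move, top Z: go to q2, push Z → (q2, 1011101110, Z)
  read 1, top Z: go to q1, push Z → (q1, 011101110, Z)
  read 0, top Z: go to q3, push BZ → (q3, 11101110, BZ)
  read 1, top B: go to q0, push XB → (q0, 1101110, XBZ)
  read 1, top X: go to q1, push B → (q1, 101110, BBZ)
  ε-move, top B: go to q0, push ε → (q0, 101110, BZ)
  read 1, top B: go to q3, push B → (q3, 01110, BZ)
  read 0, top B: go to q0, push BB → (q0, 1110, BBZ)
  read 1, top B: go to q3, push B → (q3, 110, BBZ)
  read 1, top B: go to q0, push XB → (q0, 10, XBBZ)
  read 1, top X: go to q1, push B → (q1, 0, BBBZ)
  ε-move, top B: go to q0, push ε → (q0, 0, BBZ)
No transition for (q0, 0, top B); M blocks with input 0 remaining.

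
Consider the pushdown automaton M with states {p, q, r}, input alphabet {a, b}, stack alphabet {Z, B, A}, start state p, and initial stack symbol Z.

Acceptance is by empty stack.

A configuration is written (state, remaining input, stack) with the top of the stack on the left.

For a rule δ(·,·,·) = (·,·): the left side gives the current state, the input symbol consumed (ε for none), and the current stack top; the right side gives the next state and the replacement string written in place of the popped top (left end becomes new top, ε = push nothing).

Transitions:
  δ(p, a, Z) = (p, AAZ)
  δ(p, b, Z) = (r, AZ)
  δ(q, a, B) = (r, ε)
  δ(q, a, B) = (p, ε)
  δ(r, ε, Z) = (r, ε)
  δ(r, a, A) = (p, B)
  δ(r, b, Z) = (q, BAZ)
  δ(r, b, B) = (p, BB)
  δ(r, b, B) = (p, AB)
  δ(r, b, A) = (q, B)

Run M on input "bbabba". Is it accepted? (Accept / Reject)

Accept

One accepting computation: (p, bbabba, Z) ⊢ (r, babba, AZ) ⊢ (q, abba, BZ) ⊢ (p, bba, Z) ⊢ (r, ba, AZ) ⊢ (q, a, BZ) ⊢ (r, ε, Z) ⊢ (r, ε, ε)
All input consumed and the stack is empty.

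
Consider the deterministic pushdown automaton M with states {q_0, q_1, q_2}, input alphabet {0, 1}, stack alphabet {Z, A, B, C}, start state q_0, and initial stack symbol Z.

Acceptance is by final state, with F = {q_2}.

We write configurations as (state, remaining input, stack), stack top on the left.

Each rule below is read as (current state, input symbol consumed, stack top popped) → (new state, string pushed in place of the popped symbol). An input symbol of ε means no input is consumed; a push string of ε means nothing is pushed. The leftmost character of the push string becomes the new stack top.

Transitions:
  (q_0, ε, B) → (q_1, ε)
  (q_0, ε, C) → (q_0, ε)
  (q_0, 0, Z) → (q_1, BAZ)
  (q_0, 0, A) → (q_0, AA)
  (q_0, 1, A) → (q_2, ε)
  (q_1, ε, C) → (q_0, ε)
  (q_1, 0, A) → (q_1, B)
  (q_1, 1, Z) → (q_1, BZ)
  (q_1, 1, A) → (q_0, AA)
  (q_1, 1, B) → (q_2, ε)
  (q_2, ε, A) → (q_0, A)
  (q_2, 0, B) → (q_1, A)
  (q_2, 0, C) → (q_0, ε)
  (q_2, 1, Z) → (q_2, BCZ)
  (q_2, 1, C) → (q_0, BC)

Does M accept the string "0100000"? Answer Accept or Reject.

(q_0, 0100000, Z)
  read 0, top Z: go to q_1, push BAZ → (q_1, 100000, BAZ)
  read 1, top B: go to q_2, push ε → (q_2, 00000, AZ)
  ε-move, top A: go to q_0, push A → (q_0, 00000, AZ)
  read 0, top A: go to q_0, push AA → (q_0, 0000, AAZ)
  read 0, top A: go to q_0, push AA → (q_0, 000, AAAZ)
  read 0, top A: go to q_0, push AA → (q_0, 00, AAAAZ)
  read 0, top A: go to q_0, push AA → (q_0, 0, AAAAAZ)
  read 0, top A: go to q_0, push AA → (q_0, ε, AAAAAAZ)
All input consumed; state q_0 ∉ F and no further ε-move applies.

Reject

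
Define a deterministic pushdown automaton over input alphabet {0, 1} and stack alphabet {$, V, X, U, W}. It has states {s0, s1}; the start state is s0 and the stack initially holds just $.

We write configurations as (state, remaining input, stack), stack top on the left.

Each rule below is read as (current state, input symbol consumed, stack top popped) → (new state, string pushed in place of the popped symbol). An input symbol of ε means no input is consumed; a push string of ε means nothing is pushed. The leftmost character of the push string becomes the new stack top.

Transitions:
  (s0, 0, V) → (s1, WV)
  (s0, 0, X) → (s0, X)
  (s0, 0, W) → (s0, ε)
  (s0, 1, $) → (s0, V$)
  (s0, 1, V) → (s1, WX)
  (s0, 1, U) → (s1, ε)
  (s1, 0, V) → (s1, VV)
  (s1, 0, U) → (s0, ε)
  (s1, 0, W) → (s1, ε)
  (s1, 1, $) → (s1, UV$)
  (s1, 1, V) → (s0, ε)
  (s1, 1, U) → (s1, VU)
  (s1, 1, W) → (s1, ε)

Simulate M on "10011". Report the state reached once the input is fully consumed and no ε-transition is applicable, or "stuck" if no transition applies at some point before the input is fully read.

s0

(s0, 10011, $)
  read 1, top $: go to s0, push V$ → (s0, 0011, V$)
  read 0, top V: go to s1, push WV → (s1, 011, WV$)
  read 0, top W: go to s1, push ε → (s1, 11, V$)
  read 1, top V: go to s0, push ε → (s0, 1, $)
  read 1, top $: go to s0, push V$ → (s0, ε, V$)
All input consumed; M is in state s0.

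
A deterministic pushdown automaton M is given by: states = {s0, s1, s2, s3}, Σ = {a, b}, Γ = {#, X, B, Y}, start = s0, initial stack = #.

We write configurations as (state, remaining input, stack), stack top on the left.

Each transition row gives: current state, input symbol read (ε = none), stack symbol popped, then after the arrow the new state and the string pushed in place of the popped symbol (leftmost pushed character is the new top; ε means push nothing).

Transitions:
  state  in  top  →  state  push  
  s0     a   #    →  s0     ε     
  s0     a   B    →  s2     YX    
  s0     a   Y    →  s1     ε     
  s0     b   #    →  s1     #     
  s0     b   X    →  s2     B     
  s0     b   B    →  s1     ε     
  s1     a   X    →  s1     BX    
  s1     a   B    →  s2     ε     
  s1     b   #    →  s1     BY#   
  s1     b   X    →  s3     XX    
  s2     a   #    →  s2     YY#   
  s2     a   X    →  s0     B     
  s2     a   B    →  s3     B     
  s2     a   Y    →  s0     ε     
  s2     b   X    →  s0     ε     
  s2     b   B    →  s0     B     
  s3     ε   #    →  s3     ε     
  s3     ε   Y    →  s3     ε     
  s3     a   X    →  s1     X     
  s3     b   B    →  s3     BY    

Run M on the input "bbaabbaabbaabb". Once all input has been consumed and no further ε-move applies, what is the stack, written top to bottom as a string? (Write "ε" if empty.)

(s0, bbaabbaabbaabb, #)
  read b, top #: go to s1, push # → (s1, baabbaabbaabb, #)
  read b, top #: go to s1, push BY# → (s1, aabbaabbaabb, BY#)
  read a, top B: go to s2, push ε → (s2, abbaabbaabb, Y#)
  read a, top Y: go to s0, push ε → (s0, bbaabbaabb, #)
  read b, top #: go to s1, push # → (s1, baabbaabb, #)
  read b, top #: go to s1, push BY# → (s1, aabbaabb, BY#)
  read a, top B: go to s2, push ε → (s2, abbaabb, Y#)
  read a, top Y: go to s0, push ε → (s0, bbaabb, #)
  read b, top #: go to s1, push # → (s1, baabb, #)
  read b, top #: go to s1, push BY# → (s1, aabb, BY#)
  read a, top B: go to s2, push ε → (s2, abb, Y#)
  read a, top Y: go to s0, push ε → (s0, bb, #)
  read b, top #: go to s1, push # → (s1, b, #)
  read b, top #: go to s1, push BY# → (s1, ε, BY#)
All input consumed in state s1 with stack BY#.

BY#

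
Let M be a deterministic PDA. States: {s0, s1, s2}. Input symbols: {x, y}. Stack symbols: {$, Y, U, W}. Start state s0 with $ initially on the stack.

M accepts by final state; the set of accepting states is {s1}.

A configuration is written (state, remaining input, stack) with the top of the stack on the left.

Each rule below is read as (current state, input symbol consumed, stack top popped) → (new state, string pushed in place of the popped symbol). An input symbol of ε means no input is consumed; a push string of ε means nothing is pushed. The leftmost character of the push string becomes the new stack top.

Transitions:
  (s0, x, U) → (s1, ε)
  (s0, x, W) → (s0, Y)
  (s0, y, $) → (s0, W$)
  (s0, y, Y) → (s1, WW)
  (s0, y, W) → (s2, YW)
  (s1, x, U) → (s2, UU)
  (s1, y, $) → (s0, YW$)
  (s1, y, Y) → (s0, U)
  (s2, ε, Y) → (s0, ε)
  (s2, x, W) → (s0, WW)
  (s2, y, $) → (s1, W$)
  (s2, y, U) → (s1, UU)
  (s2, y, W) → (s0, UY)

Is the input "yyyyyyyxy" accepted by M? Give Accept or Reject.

(s0, yyyyyyyxy, $)
  read y, top $: go to s0, push W$ → (s0, yyyyyyxy, W$)
  read y, top W: go to s2, push YW → (s2, yyyyyxy, YW$)
  ε-move, top Y: go to s0, push ε → (s0, yyyyyxy, W$)
  read y, top W: go to s2, push YW → (s2, yyyyxy, YW$)
  ε-move, top Y: go to s0, push ε → (s0, yyyyxy, W$)
  read y, top W: go to s2, push YW → (s2, yyyxy, YW$)
  ε-move, top Y: go to s0, push ε → (s0, yyyxy, W$)
  read y, top W: go to s2, push YW → (s2, yyxy, YW$)
  ε-move, top Y: go to s0, push ε → (s0, yyxy, W$)
  read y, top W: go to s2, push YW → (s2, yxy, YW$)
  ε-move, top Y: go to s0, push ε → (s0, yxy, W$)
  read y, top W: go to s2, push YW → (s2, xy, YW$)
  ε-move, top Y: go to s0, push ε → (s0, xy, W$)
  read x, top W: go to s0, push Y → (s0, y, Y$)
  read y, top Y: go to s1, push WW → (s1, ε, WW$)
All input consumed; state s1 ∈ F.

Accept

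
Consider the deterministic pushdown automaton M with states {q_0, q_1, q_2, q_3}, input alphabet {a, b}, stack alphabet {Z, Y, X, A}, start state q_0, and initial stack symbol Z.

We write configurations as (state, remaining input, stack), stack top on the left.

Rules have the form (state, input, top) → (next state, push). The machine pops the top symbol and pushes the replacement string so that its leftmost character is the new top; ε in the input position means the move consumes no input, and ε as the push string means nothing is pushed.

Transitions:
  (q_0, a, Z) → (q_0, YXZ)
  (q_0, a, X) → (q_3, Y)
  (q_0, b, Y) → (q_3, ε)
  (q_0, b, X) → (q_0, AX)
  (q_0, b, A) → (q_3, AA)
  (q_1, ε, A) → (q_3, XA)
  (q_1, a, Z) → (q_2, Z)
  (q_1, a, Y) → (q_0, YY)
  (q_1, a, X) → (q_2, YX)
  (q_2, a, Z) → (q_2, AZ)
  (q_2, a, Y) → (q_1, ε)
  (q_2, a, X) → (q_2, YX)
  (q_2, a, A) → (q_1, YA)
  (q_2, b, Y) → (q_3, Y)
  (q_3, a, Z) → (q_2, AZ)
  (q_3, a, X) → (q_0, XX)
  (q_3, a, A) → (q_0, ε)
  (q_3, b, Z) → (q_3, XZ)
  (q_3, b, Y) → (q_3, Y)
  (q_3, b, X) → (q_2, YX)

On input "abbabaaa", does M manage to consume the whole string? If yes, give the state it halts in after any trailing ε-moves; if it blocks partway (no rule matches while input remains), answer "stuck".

stuck

(q_0, abbabaaa, Z) ⊢ (q_0, bbabaaa, YXZ) ⊢ (q_3, babaaa, XZ) ⊢ (q_2, abaaa, YXZ) ⊢ (q_1, baaa, XZ)
No transition for (q_1, b, top X); M blocks with input baaa remaining.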